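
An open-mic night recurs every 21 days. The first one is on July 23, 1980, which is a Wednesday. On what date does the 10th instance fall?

January 28, 1981

The 10th occurrence is 9 intervals after the first: 9 × 21 = 189 days after July 23, 1980.
July has 31 days — 8 days to the end of July leaves 181.
August has 31 days (150 left).
September has 30 days (120 left).
October has 31 days (89 left).
November has 30 days (59 left).
December has 31 days (28 left).
28 days into January → January 28, 1981.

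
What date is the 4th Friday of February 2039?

The first Friday of February 2039 is February 4.
The 4th Friday is 3 weeks later: 4 + 21 = 25.

25 February 2039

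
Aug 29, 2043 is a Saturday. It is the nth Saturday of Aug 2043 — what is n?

Day 29 falls in week ⌈29/7⌉ of the month.
Days 1–7 hold the 1st Saturday, 8–14 the 2nd, 15–21 the 3rd, 22–28 the 4th, 29–31 the 5th.
29 is in the range for the 5th.

5th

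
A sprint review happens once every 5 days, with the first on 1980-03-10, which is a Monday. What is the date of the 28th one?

1980-07-23

The 28th occurrence is 27 intervals after the first: 27 × 5 = 135 days after 1980-03-10.
March has 31 days — 21 days to the end of March leaves 114.
April has 30 days (84 left).
May has 31 days (53 left).
June has 30 days (23 left).
23 days into July → 1980-07-23.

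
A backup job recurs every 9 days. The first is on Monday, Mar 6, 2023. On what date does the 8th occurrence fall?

The 8th occurrence is 7 intervals after the first: 7 × 9 = 63 days after Mar 6, 2023.
Mar has 31 days — 25 days to the end of Mar leaves 38.
Apr has 30 days (8 left).
8 days into May → May 8, 2023.

May 8, 2023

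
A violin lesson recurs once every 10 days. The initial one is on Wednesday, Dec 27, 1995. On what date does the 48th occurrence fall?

Apr 10, 1997

The 48th occurrence is 47 intervals after the first: 47 × 10 = 470 days after Dec 27, 1995.
Dec has 31 days — 4 days to the end of Dec leaves 466.
1996 has 366 days (100 left).
Jan has 31 days (69 left).
Feb has 28 days (41 left).
Mar has 31 days (10 left).
10 days into Apr → Apr 10, 1997.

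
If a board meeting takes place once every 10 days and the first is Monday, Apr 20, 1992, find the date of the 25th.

Dec 16, 1992

The 25th occurrence is 24 intervals after the first: 24 × 10 = 240 days after Apr 20, 1992.
Apr has 30 days — 10 days to the end of Apr leaves 230.
May has 31 days (199 left).
Jun has 30 days (169 left).
Jul has 31 days (138 left).
Aug has 31 days (107 left).
Sep has 30 days (77 left).
Oct has 31 days (46 left).
Nov has 30 days (16 left).
16 days into Dec → Dec 16, 1992.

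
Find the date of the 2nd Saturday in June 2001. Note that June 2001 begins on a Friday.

2001-06-09

June 2001 begins on a Friday, so the first Saturday is June 2 (1 day later).
The 2nd Saturday is 1 weeks later: 2 + 7 = 9.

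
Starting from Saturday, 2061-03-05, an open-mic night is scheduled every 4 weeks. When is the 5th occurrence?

2061-06-25

The 5th occurrence is 4 intervals after the first: 4 × 28 = 112 days after 2061-03-05.
March has 31 days — 26 days to the end of March leaves 86.
April has 30 days (56 left).
May has 31 days (25 left).
25 days into June → 2061-06-25.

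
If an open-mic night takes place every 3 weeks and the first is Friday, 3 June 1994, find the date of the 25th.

The 25th occurrence is 24 intervals after the first: 24 × 21 = 504 days after 3 June 1994.
June has 30 days — 27 days to the end of June leaves 477.
From end of June to end of 1994 is 184 days (293 left).
January has 31 days (262 left).
February has 28 days (234 left).
March has 31 days (203 left).
April has 30 days (173 left).
May has 31 days (142 left).
June has 30 days (112 left).
July has 31 days (81 left).
August has 31 days (50 left).
September has 30 days (20 left).
20 days into October → 20 October 1995.

20 October 1995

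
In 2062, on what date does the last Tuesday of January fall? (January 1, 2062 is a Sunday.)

January 31, 2062

January 2062 begins on a Sunday, so the first Tuesday is January 3 (2 days later).
January 2062 has 31 days. Adding weeks: 3, 10, 17, 24, 31 — the last one ≤ 31 is the 31st.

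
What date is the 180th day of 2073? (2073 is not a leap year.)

29 June 2073

January has 31 days (180 − 31 = 149 remain).
February has 28 days (149 − 28 = 121 remain).
March has 31 days (121 − 31 = 90 remain).
April has 30 days (90 − 30 = 60 remain).
May has 31 days (60 − 31 = 29 remain).
29 into June → June 29.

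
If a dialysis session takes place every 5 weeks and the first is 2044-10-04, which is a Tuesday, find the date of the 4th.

2045-01-17

The 4th occurrence is 3 intervals after the first: 3 × 35 = 105 days after 2044-10-04.
October has 31 days — 27 days to the end of October leaves 78.
November has 30 days (48 left).
December has 31 days (17 left).
17 days into January → 2045-01-17.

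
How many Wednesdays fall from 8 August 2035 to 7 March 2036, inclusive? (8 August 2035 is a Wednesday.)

8 August 2035 is a Wednesday; the first Wednesday on or after it is 8 August 2035.
From 8 August 2035 to 7 March 2036: 23 + 30 + 31 + 30 + 31 + 31 + 29 + 7 = 212 days (rest of August, September, October, November, December, January, February, March).
212 ÷ 7 = 30 full weeks with remainder 2, so 30 more Wednesdays after the first → 31.

31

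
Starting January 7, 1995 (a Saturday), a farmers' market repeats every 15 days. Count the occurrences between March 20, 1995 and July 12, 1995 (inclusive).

Occurrences land 15·i days after January 7, 1995 for i = 0, 1, 2, …
March 20, 1995 is 72 days after the start; 72 ÷ 15 = 4 remainder 12; since the remainder is 12, round up to i = 5. First occurrence in the window: #6 on March 23, 1995 (5×15 = 75 days in).
July 12, 1995 is 186 days after the start; 186 ÷ 15 = 12 remainder 6. Last occurrence in the window: #13 on July 6, 1995.
Occurrences #6 through #13: 8 in total.

8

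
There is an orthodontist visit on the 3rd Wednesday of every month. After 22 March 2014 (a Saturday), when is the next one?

March 2014 starts on a Saturday; its first Wednesday is the 5th, so the 3rd Wednesday is the 19th — 19 March 2014.
That is not after 22 March 2014, so look at April 2014.
April 2014 starts on a Tuesday; its first Wednesday is the 2nd, so the 3rd Wednesday is the 16th — 16 April 2014.

16 April 2014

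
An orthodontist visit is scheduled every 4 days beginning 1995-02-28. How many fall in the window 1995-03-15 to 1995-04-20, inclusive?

Occurrences land 4·i days after 1995-02-28 for i = 0, 1, 2, …
1995-03-15 is 15 days after the start; 15 ÷ 4 = 3 remainder 3; since the remainder is 3, round up to i = 4. First occurrence in the window: #5 on 1995-03-16 (4×4 = 16 days in).
1995-04-20 is 51 days after the start; 51 ÷ 4 = 12 remainder 3. Last occurrence in the window: #13 on 1995-04-17.
Occurrences #5 through #13: 9 in total.

9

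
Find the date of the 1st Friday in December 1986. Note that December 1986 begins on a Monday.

December 5, 1986

December 1986 begins on a Monday, so the first Friday is December 5 (4 days later).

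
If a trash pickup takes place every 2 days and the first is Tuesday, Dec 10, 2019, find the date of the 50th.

Mar 17, 2020

The 50th occurrence is 49 intervals after the first: 49 × 2 = 98 days after Dec 10, 2019.
Dec has 31 days — 21 days to the end of Dec leaves 77.
Jan has 31 days (46 left).
Feb has 29 days (17 left).
17 days into Mar → Mar 17, 2020.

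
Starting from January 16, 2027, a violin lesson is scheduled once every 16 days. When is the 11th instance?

June 25, 2027

The 11th occurrence is 10 intervals after the first: 10 × 16 = 160 days after January 16, 2027.
January has 31 days — 15 days to the end of January leaves 145.
February has 28 days (117 left).
March has 31 days (86 left).
April has 30 days (56 left).
May has 31 days (25 left).
25 days into June → June 25, 2027.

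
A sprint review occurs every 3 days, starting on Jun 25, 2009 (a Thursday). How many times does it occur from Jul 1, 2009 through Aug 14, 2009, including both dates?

15

Occurrences land 3·i days after Jun 25, 2009 for i = 0, 1, 2, …
Jul 1, 2009 is 6 days after the start; 6 ÷ 3 = 2 remainder 0. First occurrence in the window: #3 on Jul 1, 2009 (2×3 = 6 days in).
Aug 14, 2009 is 50 days after the start; 50 ÷ 3 = 16 remainder 2. Last occurrence in the window: #17 on Aug 12, 2009.
Occurrences #3 through #17: 15 in total.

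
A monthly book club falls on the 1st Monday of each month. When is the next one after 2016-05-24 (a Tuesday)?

May 2016 starts on a Sunday, so its 1st Monday is 2016-05-02 (1 day in).
That is not after 2016-05-24, so look at June 2016.
June 2016 starts on a Wednesday, so its 1st Monday is 2016-06-06 (5 days in).

2016-06-06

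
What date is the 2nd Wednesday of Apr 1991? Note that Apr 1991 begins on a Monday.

Apr 1991 begins on a Monday, so the first Wednesday is Apr 3 (2 days later).
The 2nd Wednesday is 1 weeks later: 3 + 7 = 10.

Apr 10, 1991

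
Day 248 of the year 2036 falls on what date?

January has 31 days (248 − 31 = 217 remain).
February has 29 days (217 − 29 = 188 remain).
March has 31 days (188 − 31 = 157 remain).
April has 30 days (157 − 30 = 127 remain).
May has 31 days (127 − 31 = 96 remain).
June has 30 days (96 − 30 = 66 remain).
July has 31 days (66 − 31 = 35 remain).
August has 31 days (35 − 31 = 4 remain).
4 into September → September 4.

4 September 2036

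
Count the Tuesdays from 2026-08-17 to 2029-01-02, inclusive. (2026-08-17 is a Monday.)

125

2026-08-17 is a Monday; the first Tuesday on or after it is 2026-08-18 (1 day later).
From 2026-08-18 to 2029-01-02: 135 + 365 + 366 + 2 = 868 days (rest of 2026, 2027, 2028, to 2029-01-02 in 2029).
868 ÷ 7 = 124 full weeks with remainder 0, so 124 more Tuesdays after the first → 125.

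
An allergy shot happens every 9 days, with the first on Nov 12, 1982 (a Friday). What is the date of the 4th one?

Dec 9, 1982

The 4th occurrence is 3 intervals after the first: 3 × 9 = 27 days after Nov 12, 1982.
Nov has 30 days — 18 days to the end of Nov leaves 9.
9 days into Dec → Dec 9, 1982.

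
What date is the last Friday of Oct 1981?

Oct 1981 begins on a Thursday, so the first Friday is Oct 2 (1 day later).
Oct 1981 has 31 days. Adding weeks: 2, 9, 16, 23, 30 — the last one ≤ 31 is the 30th.

Oct 30, 1981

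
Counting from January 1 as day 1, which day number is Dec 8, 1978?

342

Days in months before Dec: 31 + 28 + 31 + 30 + 31 + 30 + 31 + 31 + 30 + 31 + 30 = 334.
Plus 8 days into Dec → day 342.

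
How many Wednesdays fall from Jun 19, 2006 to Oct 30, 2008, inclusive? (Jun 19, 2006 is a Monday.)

124

Jun 19, 2006 is a Monday; the first Wednesday on or after it is Jun 21, 2006 (2 days later).
From Jun 21, 2006 to Oct 30, 2008: 193 + 365 + 304 = 862 days (rest of 2006, 2007, to Oct 30, 2008 in 2008).
862 ÷ 7 = 123 full weeks with remainder 1, so 123 more Wednesdays after the first → 124.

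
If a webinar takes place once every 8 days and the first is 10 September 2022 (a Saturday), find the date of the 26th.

29 March 2023

The 26th occurrence is 25 intervals after the first: 25 × 8 = 200 days after 10 September 2022.
September has 30 days — 20 days to the end of September leaves 180.
October has 31 days (149 left).
November has 30 days (119 left).
December has 31 days (88 left).
January has 31 days (57 left).
February has 28 days (29 left).
29 days into March → 29 March 2023.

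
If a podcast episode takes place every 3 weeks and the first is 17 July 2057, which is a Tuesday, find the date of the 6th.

30 October 2057

The 6th occurrence is 5 intervals after the first: 5 × 21 = 105 days after 17 July 2057.
July has 31 days — 14 days to the end of July leaves 91.
August has 31 days (60 left).
September has 30 days (30 left).
30 days into October → 30 October 2057.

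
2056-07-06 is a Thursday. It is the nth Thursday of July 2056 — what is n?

1st

Day 6 falls in week ⌈6/7⌉ of the month.
Days 1–7 hold the 1st Thursday, 8–14 the 2nd, 15–21 the 3rd, 22–28 the 4th, 29–31 the 5th.
6 is in the range for the 1st.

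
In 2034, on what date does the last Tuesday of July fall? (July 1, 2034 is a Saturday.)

25 July 2034

July 2034 begins on a Saturday, so the first Tuesday is July 4 (3 days later).
July 2034 has 31 days. Adding weeks: 4, 11, 18, 25 — the last one ≤ 31 is the 25th.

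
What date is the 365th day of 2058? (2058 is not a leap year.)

Jan has 31 days (365 − 31 = 334 remain).
Feb has 28 days (334 − 28 = 306 remain).
Mar has 31 days (306 − 31 = 275 remain).
Apr has 30 days (275 − 30 = 245 remain).
May has 31 days (245 − 31 = 214 remain).
Jun has 30 days (214 − 30 = 184 remain).
Jul has 31 days (184 − 31 = 153 remain).
Aug has 31 days (153 − 31 = 122 remain).
Sep has 30 days (122 − 30 = 92 remain).
Oct has 31 days (92 − 31 = 61 remain).
Nov has 30 days (61 − 30 = 31 remain).
31 into Dec → Dec 31.

Dec 31, 2058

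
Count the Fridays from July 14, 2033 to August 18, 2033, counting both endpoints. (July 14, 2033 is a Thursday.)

July 14, 2033 is a Thursday; the first Friday on or after it is July 15, 2033 (1 day later).
From July 15, 2033 to August 18, 2033: 16 + 18 = 34 days (rest of July, August).
34 ÷ 7 = 4 full weeks with remainder 6, so 4 more Fridays after the first → 5.

5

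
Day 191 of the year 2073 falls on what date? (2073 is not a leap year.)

January has 31 days (191 − 31 = 160 remain).
February has 28 days (160 − 28 = 132 remain).
March has 31 days (132 − 31 = 101 remain).
April has 30 days (101 − 30 = 71 remain).
May has 31 days (71 − 31 = 40 remain).
June has 30 days (40 − 30 = 10 remain).
10 into July → July 10.

10 July 2073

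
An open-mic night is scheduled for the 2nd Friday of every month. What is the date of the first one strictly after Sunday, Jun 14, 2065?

Jul 10, 2065

Jun 2065 starts on a Monday; its first Friday is the 5th, so the 2nd Friday is the 12th — Jun 12, 2065.
That is not after Jun 14, 2065, so look at Jul 2065.
Jul 2065 starts on a Wednesday; its first Friday is the 3rd, so the 2nd Friday is the 10th — Jul 10, 2065.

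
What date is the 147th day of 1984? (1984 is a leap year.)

January has 31 days (147 − 31 = 116 remain).
February has 29 days (116 − 29 = 87 remain).
March has 31 days (87 − 31 = 56 remain).
April has 30 days (56 − 30 = 26 remain).
26 into May → May 26.

26 May 1984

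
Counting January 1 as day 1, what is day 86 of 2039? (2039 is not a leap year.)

Jan has 31 days (86 − 31 = 55 remain).
Feb has 28 days (55 − 28 = 27 remain).
27 into Mar → Mar 27.

Mar 27, 2039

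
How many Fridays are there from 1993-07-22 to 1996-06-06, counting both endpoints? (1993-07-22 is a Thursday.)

150

1993-07-22 is a Thursday; the first Friday on or after it is 1993-07-23 (1 day later).
From 1993-07-23 to 1996-06-06: 161 + 365 + 365 + 158 = 1049 days (rest of 1993, 1994, 1995, to 1996-06-06 in 1996).
1049 ÷ 7 = 149 full weeks with remainder 6, so 149 more Fridays after the first → 150.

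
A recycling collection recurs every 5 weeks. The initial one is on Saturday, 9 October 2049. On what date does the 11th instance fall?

24 September 2050

The 11th occurrence is 10 intervals after the first: 10 × 35 = 350 days after 9 October 2049.
October has 31 days — 22 days to the end of October leaves 328.
November has 30 days (298 left).
December has 31 days (267 left).
January has 31 days (236 left).
February has 28 days (208 left).
March has 31 days (177 left).
April has 30 days (147 left).
May has 31 days (116 left).
June has 30 days (86 left).
July has 31 days (55 left).
August has 31 days (24 left).
24 days into September → 24 September 2050.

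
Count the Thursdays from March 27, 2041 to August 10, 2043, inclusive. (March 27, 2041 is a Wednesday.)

March 27, 2041 is a Wednesday; the first Thursday on or after it is March 28, 2041 (1 day later).
From March 28, 2041 to August 10, 2043: 278 + 365 + 222 = 865 days (rest of 2041, 2042, to August 10, 2043 in 2043).
865 ÷ 7 = 123 full weeks with remainder 4, so 123 more Thursdays after the first → 124.

124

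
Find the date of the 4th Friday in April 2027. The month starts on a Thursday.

23 April 2027

April 2027 begins on a Thursday, so the first Friday is April 2 (1 day later).
The 4th Friday is 3 weeks later: 2 + 21 = 23.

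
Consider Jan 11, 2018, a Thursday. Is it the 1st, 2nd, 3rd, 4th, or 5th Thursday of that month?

2nd

Day 11 falls in week ⌈11/7⌉ of the month.
Days 1–7 hold the 1st Thursday, 8–14 the 2nd, 15–21 the 3rd, 22–28 the 4th, 29–31 the 5th.
11 is in the range for the 2nd.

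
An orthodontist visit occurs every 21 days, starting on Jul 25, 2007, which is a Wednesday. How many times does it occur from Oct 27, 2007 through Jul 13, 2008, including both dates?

12

Occurrences land 21·i days after Jul 25, 2007 for i = 0, 1, 2, …
Oct 27, 2007 is 94 days after the start; 94 ÷ 21 = 4 remainder 10; since the remainder is 10, round up to i = 5. First occurrence in the window: #6 on Nov 7, 2007 (5×21 = 105 days in).
Jul 13, 2008 is 354 days after the start; 354 ÷ 21 = 16 remainder 18. Last occurrence in the window: #17 on Jun 25, 2008.
Occurrences #6 through #17: 12 in total.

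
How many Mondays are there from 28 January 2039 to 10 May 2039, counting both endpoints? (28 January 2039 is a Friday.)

15

28 January 2039 is a Friday; the first Monday on or after it is 31 January 2039 (3 days later).
From 31 January 2039 to 10 May 2039: 0 + 28 + 31 + 30 + 10 = 99 days (rest of January, February, March, April, May).
99 ÷ 7 = 14 full weeks with remainder 1, so 14 more Mondays after the first → 15.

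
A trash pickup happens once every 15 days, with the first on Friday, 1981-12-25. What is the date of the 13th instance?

1982-06-23

The 13th occurrence is 12 intervals after the first: 12 × 15 = 180 days after 1981-12-25.
December has 31 days — 6 days to the end of December leaves 174.
January has 31 days (143 left).
February has 28 days (115 left).
March has 31 days (84 left).
April has 30 days (54 left).
May has 31 days (23 left).
23 days into June → 1982-06-23.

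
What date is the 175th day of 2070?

Jun 24, 2070

Jan has 31 days (175 − 31 = 144 remain).
Feb has 28 days (144 − 28 = 116 remain).
Mar has 31 days (116 − 31 = 85 remain).
Apr has 30 days (85 − 30 = 55 remain).
May has 31 days (55 − 31 = 24 remain).
24 into Jun → Jun 24.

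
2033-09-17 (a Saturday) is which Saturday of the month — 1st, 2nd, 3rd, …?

3rd

Day 17 falls in week ⌈17/7⌉ of the month.
Days 1–7 hold the 1st Saturday, 8–14 the 2nd, 15–21 the 3rd, 22–28 the 4th, 29–31 the 5th.
17 is in the range for the 3rd.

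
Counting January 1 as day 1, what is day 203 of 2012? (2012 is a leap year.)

Jul 21, 2012

Jan has 31 days (203 − 31 = 172 remain).
Feb has 29 days (172 − 29 = 143 remain).
Mar has 31 days (143 − 31 = 112 remain).
Apr has 30 days (112 − 30 = 82 remain).
May has 31 days (82 − 31 = 51 remain).
Jun has 30 days (51 − 30 = 21 remain).
21 into Jul → Jul 21.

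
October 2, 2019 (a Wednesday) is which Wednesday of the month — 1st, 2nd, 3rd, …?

Day 2 falls in week ⌈2/7⌉ of the month.
Days 1–7 hold the 1st Wednesday, 8–14 the 2nd, 15–21 the 3rd, 22–28 the 4th, 29–31 the 5th.
2 is in the range for the 1st.

1st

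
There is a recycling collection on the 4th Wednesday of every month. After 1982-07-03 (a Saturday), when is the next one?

1982-07-28

July 1982 starts on a Thursday; its first Wednesday is the 7th, so the 4th Wednesday is the 28th — 1982-07-28.
1982-07-28 is after 1982-07-03, so that is the next one.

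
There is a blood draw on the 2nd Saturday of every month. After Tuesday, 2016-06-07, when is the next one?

2016-06-11

June 2016 starts on a Wednesday; its first Saturday is the 4th, so the 2nd Saturday is the 11th — 2016-06-11.
2016-06-11 is after 2016-06-07, so that is the next one.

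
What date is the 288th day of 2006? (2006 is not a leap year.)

2006-10-15

January has 31 days (288 − 31 = 257 remain).
February has 28 days (257 − 28 = 229 remain).
March has 31 days (229 − 31 = 198 remain).
April has 30 days (198 − 30 = 168 remain).
May has 31 days (168 − 31 = 137 remain).
June has 30 days (137 − 30 = 107 remain).
July has 31 days (107 − 31 = 76 remain).
August has 31 days (76 − 31 = 45 remain).
September has 30 days (45 − 30 = 15 remain).
15 into October → October 15.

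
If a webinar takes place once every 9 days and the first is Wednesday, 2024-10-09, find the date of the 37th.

2025-08-29

The 37th occurrence is 36 intervals after the first: 36 × 9 = 324 days after 2024-10-09.
October has 31 days — 22 days to the end of October leaves 302.
November has 30 days (272 left).
December has 31 days (241 left).
January has 31 days (210 left).
February has 28 days (182 left).
March has 31 days (151 left).
April has 30 days (121 left).
May has 31 days (90 left).
June has 30 days (60 left).
July has 31 days (29 left).
29 days into August → 2025-08-29.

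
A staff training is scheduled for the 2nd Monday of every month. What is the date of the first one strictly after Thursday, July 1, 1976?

July 1976 starts on a Thursday; its first Monday is the 5th, so the 2nd Monday is the 12th — July 12, 1976.
July 12, 1976 is after July 1, 1976, so that is the next one.

July 12, 1976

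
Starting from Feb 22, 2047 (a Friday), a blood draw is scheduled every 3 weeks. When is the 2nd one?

The 2nd occurrence is 1 interval after the first: 1 × 21 = 21 days after Feb 22, 2047.
Feb has 28 days — 6 days to the end of Feb leaves 15.
15 days into Mar → Mar 15, 2047.

Mar 15, 2047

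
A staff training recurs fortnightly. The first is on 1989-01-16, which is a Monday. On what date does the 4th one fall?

The 4th occurrence is 3 intervals after the first: 3 × 14 = 42 days after 1989-01-16.
January has 31 days — 15 days to the end of January leaves 27.
27 days into February → 1989-02-27.

1989-02-27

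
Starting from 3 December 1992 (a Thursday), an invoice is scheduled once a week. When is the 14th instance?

The 14th occurrence is 13 intervals after the first: 13 × 7 = 91 days after 3 December 1992.
December has 31 days — 28 days to the end of December leaves 63.
January has 31 days (32 left).
February has 28 days (4 left).
4 days into March → 4 March 1993.

4 March 1993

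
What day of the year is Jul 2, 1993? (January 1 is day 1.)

Days in months before Jul: 31 + 28 + 31 + 30 + 31 + 30 = 181.
Plus 2 days into Jul → day 183.

183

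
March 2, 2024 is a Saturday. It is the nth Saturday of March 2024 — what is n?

Day 2 falls in week ⌈2/7⌉ of the month.
Days 1–7 hold the 1st Saturday, 8–14 the 2nd, 15–21 the 3rd, 22–28 the 4th, 29–31 the 5th.
2 is in the range for the 1st.

1st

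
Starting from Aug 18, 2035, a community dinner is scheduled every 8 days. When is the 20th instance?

The 20th occurrence is 19 intervals after the first: 19 × 8 = 152 days after Aug 18, 2035.
Aug has 31 days — 13 days to the end of Aug leaves 139.
Sep has 30 days (109 left).
Oct has 31 days (78 left).
Nov has 30 days (48 left).
Dec has 31 days (17 left).
17 days into Jan → Jan 17, 2036.

Jan 17, 2036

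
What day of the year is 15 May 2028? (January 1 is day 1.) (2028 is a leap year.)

Days in months before May: 31 + 29 + 31 + 30 = 121.
Plus 15 days into May → day 136.

136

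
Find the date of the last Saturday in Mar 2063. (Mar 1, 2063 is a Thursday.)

Mar 2063 begins on a Thursday, so the first Saturday is Mar 3 (2 days later).
Mar 2063 has 31 days. Adding weeks: 3, 10, 17, 24, 31 — the last one ≤ 31 is the 31st.

Mar 31, 2063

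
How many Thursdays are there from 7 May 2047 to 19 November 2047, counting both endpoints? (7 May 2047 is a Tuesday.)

28

7 May 2047 is a Tuesday; the first Thursday on or after it is 9 May 2047 (2 days later).
From 9 May 2047 to 19 November 2047: 22 + 30 + 31 + 31 + 30 + 31 + 19 = 194 days (rest of May, June, July, August, September, October, November).
194 ÷ 7 = 27 full weeks with remainder 5, so 27 more Thursdays after the first → 28.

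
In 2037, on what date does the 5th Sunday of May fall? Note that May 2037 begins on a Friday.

May 31, 2037

May 2037 begins on a Friday, so the first Sunday is May 3 (2 days later).
The 5th Sunday is 4 weeks later: 3 + 28 = 31.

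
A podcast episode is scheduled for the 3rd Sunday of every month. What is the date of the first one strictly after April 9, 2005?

April 17, 2005

April 2005 starts on a Friday; its first Sunday is the 3rd, so the 3rd Sunday is the 17th — April 17, 2005.
April 17, 2005 is after April 9, 2005, so that is the next one.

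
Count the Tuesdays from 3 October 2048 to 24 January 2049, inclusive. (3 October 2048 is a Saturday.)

16

3 October 2048 is a Saturday; the first Tuesday on or after it is 6 October 2048 (3 days later).
From 6 October 2048 to 24 January 2049: 25 + 30 + 31 + 24 = 110 days (rest of October, November, December, January).
110 ÷ 7 = 15 full weeks with remainder 5, so 15 more Tuesdays after the first → 16.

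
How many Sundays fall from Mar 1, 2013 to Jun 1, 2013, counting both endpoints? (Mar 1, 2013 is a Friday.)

13

Mar 1, 2013 is a Friday; the first Sunday on or after it is Mar 3, 2013 (2 days later).
From Mar 3, 2013 to Jun 1, 2013: 28 + 30 + 31 + 1 = 90 days (rest of Mar, Apr, May, Jun).
90 ÷ 7 = 12 full weeks with remainder 6, so 12 more Sundays after the first → 13.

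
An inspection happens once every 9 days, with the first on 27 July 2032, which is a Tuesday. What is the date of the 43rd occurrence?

9 August 2033

The 43rd occurrence is 42 intervals after the first: 42 × 9 = 378 days after 27 July 2032.
July has 31 days — 4 days to the end of July leaves 374.
August has 31 days (343 left).
September has 30 days (313 left).
October has 31 days (282 left).
November has 30 days (252 left).
December has 31 days (221 left).
January has 31 days (190 left).
February has 28 days (162 left).
March has 31 days (131 left).
April has 30 days (101 left).
May has 31 days (70 left).
June has 30 days (40 left).
July has 31 days (9 left).
9 days into August → 9 August 2033.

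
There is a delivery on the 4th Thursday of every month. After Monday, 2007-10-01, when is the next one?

October 2007 starts on a Monday; its first Thursday is the 4th, so the 4th Thursday is the 25th — 2007-10-25.
2007-10-25 is after 2007-10-01, so that is the next one.

2007-10-25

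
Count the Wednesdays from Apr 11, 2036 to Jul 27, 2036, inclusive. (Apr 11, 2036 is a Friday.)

15

Apr 11, 2036 is a Friday; the first Wednesday on or after it is Apr 16, 2036 (5 days later).
From Apr 16, 2036 to Jul 27, 2036: 14 + 31 + 30 + 27 = 102 days (rest of Apr, May, Jun, Jul).
102 ÷ 7 = 14 full weeks with remainder 4, so 14 more Wednesdays after the first → 15.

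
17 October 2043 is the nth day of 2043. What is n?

Days in months before October: 31 + 28 + 31 + 30 + 31 + 30 + 31 + 31 + 30 = 273.
Plus 17 days into October → day 290.

290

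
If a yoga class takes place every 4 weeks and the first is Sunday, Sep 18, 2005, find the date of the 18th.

The 18th occurrence is 17 intervals after the first: 17 × 28 = 476 days after Sep 18, 2005.
Sep has 30 days — 12 days to the end of Sep leaves 464.
From end of Sep to end of 2005 is 92 days (372 left).
2006 has 365 days (7 left).
7 days into Jan → Jan 7, 2007.

Jan 7, 2007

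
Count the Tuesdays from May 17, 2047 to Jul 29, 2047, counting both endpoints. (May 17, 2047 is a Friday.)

10

May 17, 2047 is a Friday; the first Tuesday on or after it is May 21, 2047 (4 days later).
From May 21, 2047 to Jul 29, 2047: 10 + 30 + 29 = 69 days (rest of May, Jun, Jul).
69 ÷ 7 = 9 full weeks with remainder 6, so 9 more Tuesdays after the first → 10.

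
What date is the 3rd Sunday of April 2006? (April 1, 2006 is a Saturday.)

April 2006 begins on a Saturday, so the first Sunday is April 2 (1 day later).
The 3rd Sunday is 2 weeks later: 2 + 14 = 16.

April 16, 2006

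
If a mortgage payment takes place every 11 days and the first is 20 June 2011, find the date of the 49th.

29 November 2012

The 49th occurrence is 48 intervals after the first: 48 × 11 = 528 days after 20 June 2011.
June has 30 days — 10 days to the end of June leaves 518.
From end of June to end of 2011 is 184 days (334 left).
January has 31 days (303 left).
February has 29 days (274 left).
March has 31 days (243 left).
April has 30 days (213 left).
May has 31 days (182 left).
June has 30 days (152 left).
July has 31 days (121 left).
August has 31 days (90 left).
September has 30 days (60 left).
October has 31 days (29 left).
29 days into November → 29 November 2012.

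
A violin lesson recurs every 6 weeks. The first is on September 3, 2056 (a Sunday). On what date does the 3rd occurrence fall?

The 3rd occurrence is 2 intervals after the first: 2 × 42 = 84 days after September 3, 2056.
September has 30 days — 27 days to the end of September leaves 57.
October has 31 days (26 left).
26 days into November → November 26, 2056.

November 26, 2056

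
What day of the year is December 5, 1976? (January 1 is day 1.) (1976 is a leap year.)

Days in months before December: 31 + 29 + 31 + 30 + 31 + 30 + 31 + 31 + 30 + 31 + 30 = 335.
Plus 5 days into December → day 340.

340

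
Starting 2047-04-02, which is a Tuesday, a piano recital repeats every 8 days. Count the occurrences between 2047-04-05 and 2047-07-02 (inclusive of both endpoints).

11

Occurrences land 8·i days after 2047-04-02 for i = 0, 1, 2, …
2047-04-05 is 3 days after the start; 3 ÷ 8 = 0 remainder 3; since the remainder is 3, round up to i = 1. First occurrence in the window: #2 on 2047-04-10 (1×8 = 8 days in).
2047-07-02 is 91 days after the start; 91 ÷ 8 = 11 remainder 3. Last occurrence in the window: #12 on 2047-06-29.
Occurrences #2 through #12: 11 in total.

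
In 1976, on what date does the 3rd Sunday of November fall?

November 21, 1976

November 1976 begins on a Monday, so the first Sunday is November 7 (6 days later).
The 3rd Sunday is 2 weeks later: 7 + 14 = 21.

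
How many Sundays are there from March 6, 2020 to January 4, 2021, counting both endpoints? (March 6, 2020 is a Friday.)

March 6, 2020 is a Friday; the first Sunday on or after it is March 8, 2020 (2 days later).
From March 8, 2020 to January 4, 2021: 23 + 30 + 31 + 30 + 31 + 31 + 30 + 31 + 30 + 31 + 4 = 302 days (rest of March, April, May, June, July, August, September, October, November, December, January).
302 ÷ 7 = 43 full weeks with remainder 1, so 43 more Sundays after the first → 44.

44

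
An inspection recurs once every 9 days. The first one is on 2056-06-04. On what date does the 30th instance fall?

2057-02-20

The 30th occurrence is 29 intervals after the first: 29 × 9 = 261 days after 2056-06-04.
June has 30 days — 26 days to the end of June leaves 235.
July has 31 days (204 left).
August has 31 days (173 left).
September has 30 days (143 left).
October has 31 days (112 left).
November has 30 days (82 left).
December has 31 days (51 left).
January has 31 days (20 left).
20 days into February → 2057-02-20.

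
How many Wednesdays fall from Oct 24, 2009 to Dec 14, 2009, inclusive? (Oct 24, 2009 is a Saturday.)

Oct 24, 2009 is a Saturday; the first Wednesday on or after it is Oct 28, 2009 (4 days later).
From Oct 28, 2009 to Dec 14, 2009: 3 + 30 + 14 = 47 days (rest of Oct, Nov, Dec).
47 ÷ 7 = 6 full weeks with remainder 5, so 6 more Wednesdays after the first → 7.

7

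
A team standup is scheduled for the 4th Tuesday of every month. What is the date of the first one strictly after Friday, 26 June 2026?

June 2026 starts on a Monday; its first Tuesday is the 2nd, so the 4th Tuesday is the 23rd — 23 June 2026.
That is not after 26 June 2026, so look at July 2026.
July 2026 starts on a Wednesday; its first Tuesday is the 7th, so the 4th Tuesday is the 28th — 28 July 2026.

28 July 2026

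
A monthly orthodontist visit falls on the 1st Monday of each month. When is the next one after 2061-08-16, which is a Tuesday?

2061-09-05

August 2061 starts on a Monday, so its 1st Monday is 2061-08-01.
That is not after 2061-08-16, so look at September 2061.
September 2061 starts on a Thursday, so its 1st Monday is 2061-09-05 (4 days in).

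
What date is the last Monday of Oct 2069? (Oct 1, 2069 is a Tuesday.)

Oct 2069 begins on a Tuesday, so the first Monday is Oct 7 (6 days later).
Oct 2069 has 31 days. Adding weeks: 7, 14, 21, 28 — the last one ≤ 31 is the 28th.

Oct 28, 2069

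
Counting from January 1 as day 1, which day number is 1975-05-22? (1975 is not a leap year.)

142

Days in months before May: 31 + 28 + 31 + 30 = 120.
Plus 22 days into May → day 142.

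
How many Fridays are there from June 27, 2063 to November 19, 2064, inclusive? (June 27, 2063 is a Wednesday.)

June 27, 2063 is a Wednesday; the first Friday on or after it is June 29, 2063 (2 days later).
From June 29, 2063 to November 19, 2064: 185 + 324 = 509 days (rest of 2063, to November 19, 2064 in 2064).
509 ÷ 7 = 72 full weeks with remainder 5, so 72 more Fridays after the first → 73.

73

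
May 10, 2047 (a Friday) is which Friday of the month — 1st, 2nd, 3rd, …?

Day 10 falls in week ⌈10/7⌉ of the month.
Days 1–7 hold the 1st Friday, 8–14 the 2nd, 15–21 the 3rd, 22–28 the 4th, 29–31 the 5th.
10 is in the range for the 2nd.

2nd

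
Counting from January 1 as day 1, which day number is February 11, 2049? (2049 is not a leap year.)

42

Days in months before February: 31 = 31.
Plus 11 days into February → day 42.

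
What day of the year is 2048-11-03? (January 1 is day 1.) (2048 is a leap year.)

Days in months before November: 31 + 29 + 31 + 30 + 31 + 30 + 31 + 31 + 30 + 31 = 305.
Plus 3 days into November → day 308.

308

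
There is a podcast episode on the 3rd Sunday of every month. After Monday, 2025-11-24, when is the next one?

2025-12-21

November 2025 starts on a Saturday; its first Sunday is the 2nd, so the 3rd Sunday is the 16th — 2025-11-16.
That is not after 2025-11-24, so look at December 2025.
December 2025 starts on a Monday; its first Sunday is the 7th, so the 3rd Sunday is the 21st — 2025-12-21.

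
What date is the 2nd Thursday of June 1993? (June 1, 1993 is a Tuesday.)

June 1993 begins on a Tuesday, so the first Thursday is June 3 (2 days later).
The 2nd Thursday is 1 weeks later: 3 + 7 = 10.

June 10, 1993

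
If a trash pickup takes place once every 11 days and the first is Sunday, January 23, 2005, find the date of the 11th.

May 13, 2005

The 11th occurrence is 10 intervals after the first: 10 × 11 = 110 days after January 23, 2005.
January has 31 days — 8 days to the end of January leaves 102.
February has 28 days (74 left).
March has 31 days (43 left).
April has 30 days (13 left).
13 days into May → May 13, 2005.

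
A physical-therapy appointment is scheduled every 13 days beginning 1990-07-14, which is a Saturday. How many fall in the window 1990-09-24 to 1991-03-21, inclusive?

Occurrences land 13·i days after 1990-07-14 for i = 0, 1, 2, …
1990-09-24 is 72 days after the start; 72 ÷ 13 = 5 remainder 7; since the remainder is 7, round up to i = 6. First occurrence in the window: #7 on 1990-09-30 (6×13 = 78 days in).
1991-03-21 is 250 days after the start; 250 ÷ 13 = 19 remainder 3. Last occurrence in the window: #20 on 1991-03-18.
Occurrences #7 through #20: 14 in total.

14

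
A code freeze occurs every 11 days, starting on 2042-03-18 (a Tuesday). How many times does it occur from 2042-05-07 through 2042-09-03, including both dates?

Occurrences land 11·i days after 2042-03-18 for i = 0, 1, 2, …
2042-05-07 is 50 days after the start; 50 ÷ 11 = 4 remainder 6; since the remainder is 6, round up to i = 5. First occurrence in the window: #6 on 2042-05-12 (5×11 = 55 days in).
2042-09-03 is 169 days after the start; 169 ÷ 11 = 15 remainder 4. Last occurrence in the window: #16 on 2042-08-30.
Occurrences #6 through #16: 11 in total.

11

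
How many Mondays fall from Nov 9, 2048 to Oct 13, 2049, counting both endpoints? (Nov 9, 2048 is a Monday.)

49

Nov 9, 2048 is a Monday; the first Monday on or after it is Nov 9, 2048.
From Nov 9, 2048 to Oct 13, 2049: 52 + 286 = 338 days (rest of 2048, to Oct 13, 2049 in 2049).
338 ÷ 7 = 48 full weeks with remainder 2, so 48 more Mondays after the first → 49.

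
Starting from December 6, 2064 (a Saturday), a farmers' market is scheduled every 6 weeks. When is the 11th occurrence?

January 30, 2066

The 11th occurrence is 10 intervals after the first: 10 × 42 = 420 days after December 6, 2064.
December has 31 days — 25 days to the end of December leaves 395.
January has 31 days (364 left).
February has 28 days (336 left).
March has 31 days (305 left).
April has 30 days (275 left).
May has 31 days (244 left).
June has 30 days (214 left).
July has 31 days (183 left).
August has 31 days (152 left).
September has 30 days (122 left).
October has 31 days (91 left).
November has 30 days (61 left).
December has 31 days (30 left).
30 days into January → January 30, 2066.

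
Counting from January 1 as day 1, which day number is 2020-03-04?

64

Days in months before March: 31 + 29 = 60.
Plus 4 days into March → day 64.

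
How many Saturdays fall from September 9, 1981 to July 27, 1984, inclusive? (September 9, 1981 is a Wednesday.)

150

September 9, 1981 is a Wednesday; the first Saturday on or after it is September 12, 1981 (3 days later).
From September 12, 1981 to July 27, 1984: 110 + 365 + 365 + 209 = 1049 days (rest of 1981, 1982, 1983, to July 27, 1984 in 1984).
1049 ÷ 7 = 149 full weeks with remainder 6, so 149 more Saturdays after the first → 150.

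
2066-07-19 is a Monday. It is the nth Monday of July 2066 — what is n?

Day 19 falls in week ⌈19/7⌉ of the month.
Days 1–7 hold the 1st Monday, 8–14 the 2nd, 15–21 the 3rd, 22–28 the 4th, 29–31 the 5th.
19 is in the range for the 3rd.

3rd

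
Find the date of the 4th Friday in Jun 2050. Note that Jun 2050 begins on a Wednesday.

Jun 2050 begins on a Wednesday, so the first Friday is Jun 3 (2 days later).
The 4th Friday is 3 weeks later: 3 + 21 = 24.

Jun 24, 2050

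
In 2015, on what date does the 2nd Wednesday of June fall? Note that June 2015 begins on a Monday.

2015-06-10

June 2015 begins on a Monday, so the first Wednesday is June 3 (2 days later).
The 2nd Wednesday is 1 weeks later: 3 + 7 = 10.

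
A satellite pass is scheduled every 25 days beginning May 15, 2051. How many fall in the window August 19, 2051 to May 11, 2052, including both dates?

Occurrences land 25·i days after May 15, 2051 for i = 0, 1, 2, …
August 19, 2051 is 96 days after the start; 96 ÷ 25 = 3 remainder 21; since the remainder is 21, round up to i = 4. First occurrence in the window: #5 on August 23, 2051 (4×25 = 100 days in).
May 11, 2052 is 362 days after the start; 362 ÷ 25 = 14 remainder 12. Last occurrence in the window: #15 on April 29, 2052.
Occurrences #5 through #15: 11 in total.

11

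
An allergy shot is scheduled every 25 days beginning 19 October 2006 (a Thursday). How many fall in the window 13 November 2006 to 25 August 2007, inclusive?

Occurrences land 25·i days after 19 October 2006 for i = 0, 1, 2, …
13 November 2006 is 25 days after the start; 25 ÷ 25 = 1 remainder 0. First occurrence in the window: #2 on 13 November 2006 (1×25 = 25 days in).
25 August 2007 is 310 days after the start; 310 ÷ 25 = 12 remainder 10. Last occurrence in the window: #13 on 15 August 2007.
Occurrences #2 through #13: 12 in total.

12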